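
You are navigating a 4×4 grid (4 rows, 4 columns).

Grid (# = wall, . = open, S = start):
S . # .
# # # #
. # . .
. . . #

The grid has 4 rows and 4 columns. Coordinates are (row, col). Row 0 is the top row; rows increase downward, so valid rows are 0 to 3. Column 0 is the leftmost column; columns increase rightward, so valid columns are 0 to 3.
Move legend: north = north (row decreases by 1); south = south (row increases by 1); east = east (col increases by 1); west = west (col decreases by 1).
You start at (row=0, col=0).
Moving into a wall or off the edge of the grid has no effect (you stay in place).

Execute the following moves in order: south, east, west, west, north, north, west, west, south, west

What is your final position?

Start: (row=0, col=0)
  south (south): blocked, stay at (row=0, col=0)
  east (east): (row=0, col=0) -> (row=0, col=1)
  west (west): (row=0, col=1) -> (row=0, col=0)
  west (west): blocked, stay at (row=0, col=0)
  north (north): blocked, stay at (row=0, col=0)
  north (north): blocked, stay at (row=0, col=0)
  west (west): blocked, stay at (row=0, col=0)
  west (west): blocked, stay at (row=0, col=0)
  south (south): blocked, stay at (row=0, col=0)
  west (west): blocked, stay at (row=0, col=0)
Final: (row=0, col=0)

Answer: Final position: (row=0, col=0)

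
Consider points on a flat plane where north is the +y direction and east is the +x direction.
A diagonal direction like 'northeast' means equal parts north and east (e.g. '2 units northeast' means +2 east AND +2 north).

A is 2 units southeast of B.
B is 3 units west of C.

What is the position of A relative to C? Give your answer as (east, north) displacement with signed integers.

Place C at the origin (east=0, north=0).
  B is 3 units west of C: delta (east=-3, north=+0); B at (east=-3, north=0).
  A is 2 units southeast of B: delta (east=+2, north=-2); A at (east=-1, north=-2).
Therefore A relative to C: (east=-1, north=-2).

Answer: A is at (east=-1, north=-2) relative to C.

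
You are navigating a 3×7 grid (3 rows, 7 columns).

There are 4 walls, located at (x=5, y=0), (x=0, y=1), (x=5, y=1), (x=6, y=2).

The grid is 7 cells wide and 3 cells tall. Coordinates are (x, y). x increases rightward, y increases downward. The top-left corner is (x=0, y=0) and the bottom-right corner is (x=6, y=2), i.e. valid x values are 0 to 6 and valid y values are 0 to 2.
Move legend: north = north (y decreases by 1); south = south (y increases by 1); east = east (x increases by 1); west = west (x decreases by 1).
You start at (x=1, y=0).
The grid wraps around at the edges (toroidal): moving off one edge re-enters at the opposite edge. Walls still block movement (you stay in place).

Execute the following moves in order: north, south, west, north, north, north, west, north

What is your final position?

Start: (x=1, y=0)
  north (north): (x=1, y=0) -> (x=1, y=2)
  south (south): (x=1, y=2) -> (x=1, y=0)
  west (west): (x=1, y=0) -> (x=0, y=0)
  north (north): (x=0, y=0) -> (x=0, y=2)
  north (north): blocked, stay at (x=0, y=2)
  north (north): blocked, stay at (x=0, y=2)
  west (west): blocked, stay at (x=0, y=2)
  north (north): blocked, stay at (x=0, y=2)
Final: (x=0, y=2)

Answer: Final position: (x=0, y=2)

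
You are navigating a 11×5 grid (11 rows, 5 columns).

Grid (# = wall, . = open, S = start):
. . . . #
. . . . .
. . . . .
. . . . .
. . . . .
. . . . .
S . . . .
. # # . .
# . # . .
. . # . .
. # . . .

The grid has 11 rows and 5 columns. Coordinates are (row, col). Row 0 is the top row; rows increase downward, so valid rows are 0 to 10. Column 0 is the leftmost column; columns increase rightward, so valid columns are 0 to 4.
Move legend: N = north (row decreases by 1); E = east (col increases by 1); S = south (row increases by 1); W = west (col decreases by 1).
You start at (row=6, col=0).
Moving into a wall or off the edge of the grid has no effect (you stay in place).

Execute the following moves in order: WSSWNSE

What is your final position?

Answer: Final position: (row=7, col=0)

Derivation:
Start: (row=6, col=0)
  W (west): blocked, stay at (row=6, col=0)
  S (south): (row=6, col=0) -> (row=7, col=0)
  S (south): blocked, stay at (row=7, col=0)
  W (west): blocked, stay at (row=7, col=0)
  N (north): (row=7, col=0) -> (row=6, col=0)
  S (south): (row=6, col=0) -> (row=7, col=0)
  E (east): blocked, stay at (row=7, col=0)
Final: (row=7, col=0)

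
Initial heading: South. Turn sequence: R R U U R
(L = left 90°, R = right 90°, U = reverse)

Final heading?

Answer: Final heading: East

Derivation:
Start: South
  R (right (90° clockwise)) -> West
  R (right (90° clockwise)) -> North
  U (U-turn (180°)) -> South
  U (U-turn (180°)) -> North
  R (right (90° clockwise)) -> East
Final: East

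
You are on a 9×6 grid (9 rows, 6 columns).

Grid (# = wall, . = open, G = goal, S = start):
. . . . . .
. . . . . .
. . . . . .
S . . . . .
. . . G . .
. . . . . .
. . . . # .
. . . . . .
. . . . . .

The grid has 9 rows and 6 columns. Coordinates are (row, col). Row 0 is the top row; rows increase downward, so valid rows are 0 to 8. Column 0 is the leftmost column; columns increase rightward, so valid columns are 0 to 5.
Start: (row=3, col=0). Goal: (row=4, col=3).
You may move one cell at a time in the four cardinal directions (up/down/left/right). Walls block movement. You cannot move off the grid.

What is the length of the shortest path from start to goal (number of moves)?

BFS from (row=3, col=0) until reaching (row=4, col=3):
  Distance 0: (row=3, col=0)
  Distance 1: (row=2, col=0), (row=3, col=1), (row=4, col=0)
  Distance 2: (row=1, col=0), (row=2, col=1), (row=3, col=2), (row=4, col=1), (row=5, col=0)
  Distance 3: (row=0, col=0), (row=1, col=1), (row=2, col=2), (row=3, col=3), (row=4, col=2), (row=5, col=1), (row=6, col=0)
  Distance 4: (row=0, col=1), (row=1, col=2), (row=2, col=3), (row=3, col=4), (row=4, col=3), (row=5, col=2), (row=6, col=1), (row=7, col=0)  <- goal reached here
One shortest path (4 moves): (row=3, col=0) -> (row=3, col=1) -> (row=3, col=2) -> (row=3, col=3) -> (row=4, col=3)

Answer: Shortest path length: 4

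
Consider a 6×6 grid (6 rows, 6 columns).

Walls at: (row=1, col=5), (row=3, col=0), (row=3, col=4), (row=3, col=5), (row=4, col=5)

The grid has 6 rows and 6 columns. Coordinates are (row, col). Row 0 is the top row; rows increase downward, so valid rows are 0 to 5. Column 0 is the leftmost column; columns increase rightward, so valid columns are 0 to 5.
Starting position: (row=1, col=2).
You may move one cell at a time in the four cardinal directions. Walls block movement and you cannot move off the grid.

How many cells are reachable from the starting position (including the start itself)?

Answer: Reachable cells: 31

Derivation:
BFS flood-fill from (row=1, col=2):
  Distance 0: (row=1, col=2)
  Distance 1: (row=0, col=2), (row=1, col=1), (row=1, col=3), (row=2, col=2)
  Distance 2: (row=0, col=1), (row=0, col=3), (row=1, col=0), (row=1, col=4), (row=2, col=1), (row=2, col=3), (row=3, col=2)
  Distance 3: (row=0, col=0), (row=0, col=4), (row=2, col=0), (row=2, col=4), (row=3, col=1), (row=3, col=3), (row=4, col=2)
  Distance 4: (row=0, col=5), (row=2, col=5), (row=4, col=1), (row=4, col=3), (row=5, col=2)
  Distance 5: (row=4, col=0), (row=4, col=4), (row=5, col=1), (row=5, col=3)
  Distance 6: (row=5, col=0), (row=5, col=4)
  Distance 7: (row=5, col=5)
Total reachable: 31 (grid has 31 open cells total)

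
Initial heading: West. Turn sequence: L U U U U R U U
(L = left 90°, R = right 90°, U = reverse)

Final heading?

Answer: Final heading: West

Derivation:
Start: West
  L (left (90° counter-clockwise)) -> South
  U (U-turn (180°)) -> North
  U (U-turn (180°)) -> South
  U (U-turn (180°)) -> North
  U (U-turn (180°)) -> South
  R (right (90° clockwise)) -> West
  U (U-turn (180°)) -> East
  U (U-turn (180°)) -> West
Final: West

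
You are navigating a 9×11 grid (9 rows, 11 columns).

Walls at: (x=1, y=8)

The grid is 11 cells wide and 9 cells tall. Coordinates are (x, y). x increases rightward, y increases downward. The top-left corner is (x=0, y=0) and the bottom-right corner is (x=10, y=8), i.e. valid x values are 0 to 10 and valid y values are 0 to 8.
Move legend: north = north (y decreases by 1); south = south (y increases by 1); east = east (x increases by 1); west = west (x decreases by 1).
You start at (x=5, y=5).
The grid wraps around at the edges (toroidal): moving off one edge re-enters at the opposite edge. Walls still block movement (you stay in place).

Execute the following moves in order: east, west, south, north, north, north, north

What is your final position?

Answer: Final position: (x=5, y=2)

Derivation:
Start: (x=5, y=5)
  east (east): (x=5, y=5) -> (x=6, y=5)
  west (west): (x=6, y=5) -> (x=5, y=5)
  south (south): (x=5, y=5) -> (x=5, y=6)
  north (north): (x=5, y=6) -> (x=5, y=5)
  north (north): (x=5, y=5) -> (x=5, y=4)
  north (north): (x=5, y=4) -> (x=5, y=3)
  north (north): (x=5, y=3) -> (x=5, y=2)
Final: (x=5, y=2)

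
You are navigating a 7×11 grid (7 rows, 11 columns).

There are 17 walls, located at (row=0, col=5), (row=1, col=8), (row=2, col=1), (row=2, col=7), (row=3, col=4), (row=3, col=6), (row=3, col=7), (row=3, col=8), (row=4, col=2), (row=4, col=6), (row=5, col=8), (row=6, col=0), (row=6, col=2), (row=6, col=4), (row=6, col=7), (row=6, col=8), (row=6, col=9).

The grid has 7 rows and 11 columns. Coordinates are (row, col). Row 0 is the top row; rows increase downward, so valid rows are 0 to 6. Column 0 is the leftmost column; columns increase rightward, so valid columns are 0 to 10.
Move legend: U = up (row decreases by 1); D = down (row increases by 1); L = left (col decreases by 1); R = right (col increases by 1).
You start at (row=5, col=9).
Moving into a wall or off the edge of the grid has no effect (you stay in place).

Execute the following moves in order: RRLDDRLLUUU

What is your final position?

Start: (row=5, col=9)
  R (right): (row=5, col=9) -> (row=5, col=10)
  R (right): blocked, stay at (row=5, col=10)
  L (left): (row=5, col=10) -> (row=5, col=9)
  D (down): blocked, stay at (row=5, col=9)
  D (down): blocked, stay at (row=5, col=9)
  R (right): (row=5, col=9) -> (row=5, col=10)
  L (left): (row=5, col=10) -> (row=5, col=9)
  L (left): blocked, stay at (row=5, col=9)
  U (up): (row=5, col=9) -> (row=4, col=9)
  U (up): (row=4, col=9) -> (row=3, col=9)
  U (up): (row=3, col=9) -> (row=2, col=9)
Final: (row=2, col=9)

Answer: Final position: (row=2, col=9)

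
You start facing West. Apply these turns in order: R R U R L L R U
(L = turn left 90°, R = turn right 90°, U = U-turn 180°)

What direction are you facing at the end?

Answer: Final heading: East

Derivation:
Start: West
  R (right (90° clockwise)) -> North
  R (right (90° clockwise)) -> East
  U (U-turn (180°)) -> West
  R (right (90° clockwise)) -> North
  L (left (90° counter-clockwise)) -> West
  L (left (90° counter-clockwise)) -> South
  R (right (90° clockwise)) -> West
  U (U-turn (180°)) -> East
Final: East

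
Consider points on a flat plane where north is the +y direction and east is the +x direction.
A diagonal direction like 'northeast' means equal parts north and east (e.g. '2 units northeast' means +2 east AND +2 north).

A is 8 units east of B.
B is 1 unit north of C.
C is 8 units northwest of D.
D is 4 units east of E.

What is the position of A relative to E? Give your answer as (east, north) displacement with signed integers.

Answer: A is at (east=4, north=9) relative to E.

Derivation:
Place E at the origin (east=0, north=0).
  D is 4 units east of E: delta (east=+4, north=+0); D at (east=4, north=0).
  C is 8 units northwest of D: delta (east=-8, north=+8); C at (east=-4, north=8).
  B is 1 unit north of C: delta (east=+0, north=+1); B at (east=-4, north=9).
  A is 8 units east of B: delta (east=+8, north=+0); A at (east=4, north=9).
Therefore A relative to E: (east=4, north=9).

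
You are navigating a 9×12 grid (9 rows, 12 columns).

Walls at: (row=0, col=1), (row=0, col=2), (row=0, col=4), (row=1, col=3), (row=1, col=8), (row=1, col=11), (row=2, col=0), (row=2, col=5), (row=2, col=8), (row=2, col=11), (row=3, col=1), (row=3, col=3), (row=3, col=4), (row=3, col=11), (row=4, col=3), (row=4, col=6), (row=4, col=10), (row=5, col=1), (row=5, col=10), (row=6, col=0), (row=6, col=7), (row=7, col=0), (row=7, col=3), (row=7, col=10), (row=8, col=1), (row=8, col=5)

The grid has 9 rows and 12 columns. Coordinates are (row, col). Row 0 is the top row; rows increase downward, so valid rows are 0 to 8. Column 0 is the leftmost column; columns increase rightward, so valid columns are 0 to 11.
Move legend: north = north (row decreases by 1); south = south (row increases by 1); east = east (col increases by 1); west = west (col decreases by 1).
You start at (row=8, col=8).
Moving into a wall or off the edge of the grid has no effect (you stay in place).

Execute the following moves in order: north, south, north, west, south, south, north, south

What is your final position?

Start: (row=8, col=8)
  north (north): (row=8, col=8) -> (row=7, col=8)
  south (south): (row=7, col=8) -> (row=8, col=8)
  north (north): (row=8, col=8) -> (row=7, col=8)
  west (west): (row=7, col=8) -> (row=7, col=7)
  south (south): (row=7, col=7) -> (row=8, col=7)
  south (south): blocked, stay at (row=8, col=7)
  north (north): (row=8, col=7) -> (row=7, col=7)
  south (south): (row=7, col=7) -> (row=8, col=7)
Final: (row=8, col=7)

Answer: Final position: (row=8, col=7)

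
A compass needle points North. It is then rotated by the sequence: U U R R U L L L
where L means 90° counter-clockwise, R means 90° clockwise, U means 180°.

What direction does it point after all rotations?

Start: North
  U (U-turn (180°)) -> South
  U (U-turn (180°)) -> North
  R (right (90° clockwise)) -> East
  R (right (90° clockwise)) -> South
  U (U-turn (180°)) -> North
  L (left (90° counter-clockwise)) -> West
  L (left (90° counter-clockwise)) -> South
  L (left (90° counter-clockwise)) -> East
Final: East

Answer: Final heading: East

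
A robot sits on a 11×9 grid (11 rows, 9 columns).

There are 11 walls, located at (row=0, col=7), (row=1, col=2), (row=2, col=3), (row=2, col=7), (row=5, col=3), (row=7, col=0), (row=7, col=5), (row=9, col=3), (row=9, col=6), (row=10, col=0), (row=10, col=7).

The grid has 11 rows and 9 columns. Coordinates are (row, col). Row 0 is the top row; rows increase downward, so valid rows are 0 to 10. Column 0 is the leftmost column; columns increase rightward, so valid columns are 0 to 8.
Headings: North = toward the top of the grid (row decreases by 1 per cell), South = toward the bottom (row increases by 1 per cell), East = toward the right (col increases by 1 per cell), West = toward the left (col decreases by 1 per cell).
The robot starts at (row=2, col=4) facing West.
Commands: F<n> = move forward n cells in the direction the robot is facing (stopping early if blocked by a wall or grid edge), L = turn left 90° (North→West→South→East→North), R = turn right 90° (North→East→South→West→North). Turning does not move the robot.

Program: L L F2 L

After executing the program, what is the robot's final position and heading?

Start: (row=2, col=4), facing West
  L: turn left, now facing South
  L: turn left, now facing East
  F2: move forward 2, now at (row=2, col=6)
  L: turn left, now facing North
Final: (row=2, col=6), facing North

Answer: Final position: (row=2, col=6), facing North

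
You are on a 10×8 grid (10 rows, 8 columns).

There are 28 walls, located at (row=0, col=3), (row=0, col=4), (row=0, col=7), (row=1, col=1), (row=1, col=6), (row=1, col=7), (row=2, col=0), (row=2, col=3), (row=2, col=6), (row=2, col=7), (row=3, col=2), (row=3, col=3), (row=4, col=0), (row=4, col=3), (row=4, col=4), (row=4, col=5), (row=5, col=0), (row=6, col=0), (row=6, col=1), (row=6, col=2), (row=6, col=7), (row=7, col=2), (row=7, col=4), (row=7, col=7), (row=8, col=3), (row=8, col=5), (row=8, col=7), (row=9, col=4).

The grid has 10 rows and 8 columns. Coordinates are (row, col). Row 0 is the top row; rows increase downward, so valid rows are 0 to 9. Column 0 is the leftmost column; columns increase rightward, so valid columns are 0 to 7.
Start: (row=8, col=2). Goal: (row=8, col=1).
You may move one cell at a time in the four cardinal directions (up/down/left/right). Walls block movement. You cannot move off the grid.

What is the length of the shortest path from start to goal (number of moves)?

Answer: Shortest path length: 1

Derivation:
BFS from (row=8, col=2) until reaching (row=8, col=1):
  Distance 0: (row=8, col=2)
  Distance 1: (row=8, col=1), (row=9, col=2)  <- goal reached here
One shortest path (1 moves): (row=8, col=2) -> (row=8, col=1)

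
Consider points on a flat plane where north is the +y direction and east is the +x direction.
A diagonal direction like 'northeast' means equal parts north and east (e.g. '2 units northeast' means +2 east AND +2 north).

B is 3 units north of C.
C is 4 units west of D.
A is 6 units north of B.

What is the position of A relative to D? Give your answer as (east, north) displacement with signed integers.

Place D at the origin (east=0, north=0).
  C is 4 units west of D: delta (east=-4, north=+0); C at (east=-4, north=0).
  B is 3 units north of C: delta (east=+0, north=+3); B at (east=-4, north=3).
  A is 6 units north of B: delta (east=+0, north=+6); A at (east=-4, north=9).
Therefore A relative to D: (east=-4, north=9).

Answer: A is at (east=-4, north=9) relative to D.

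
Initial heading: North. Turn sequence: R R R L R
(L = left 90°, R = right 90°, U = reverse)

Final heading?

Answer: Final heading: West

Derivation:
Start: North
  R (right (90° clockwise)) -> East
  R (right (90° clockwise)) -> South
  R (right (90° clockwise)) -> West
  L (left (90° counter-clockwise)) -> South
  R (right (90° clockwise)) -> West
Final: West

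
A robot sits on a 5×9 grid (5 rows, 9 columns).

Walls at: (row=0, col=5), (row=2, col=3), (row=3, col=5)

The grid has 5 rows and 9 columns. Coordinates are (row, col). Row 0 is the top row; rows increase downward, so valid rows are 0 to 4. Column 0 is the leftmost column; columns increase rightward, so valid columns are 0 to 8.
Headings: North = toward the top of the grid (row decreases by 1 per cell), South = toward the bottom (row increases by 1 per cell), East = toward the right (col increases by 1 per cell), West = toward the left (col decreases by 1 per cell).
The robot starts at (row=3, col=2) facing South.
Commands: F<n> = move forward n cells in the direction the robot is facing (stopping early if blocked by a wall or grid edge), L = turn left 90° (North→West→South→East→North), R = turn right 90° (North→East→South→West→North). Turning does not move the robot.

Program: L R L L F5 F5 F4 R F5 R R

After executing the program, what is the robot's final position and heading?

Answer: Final position: (row=0, col=4), facing West

Derivation:
Start: (row=3, col=2), facing South
  L: turn left, now facing East
  R: turn right, now facing South
  L: turn left, now facing East
  L: turn left, now facing North
  F5: move forward 3/5 (blocked), now at (row=0, col=2)
  F5: move forward 0/5 (blocked), now at (row=0, col=2)
  F4: move forward 0/4 (blocked), now at (row=0, col=2)
  R: turn right, now facing East
  F5: move forward 2/5 (blocked), now at (row=0, col=4)
  R: turn right, now facing South
  R: turn right, now facing West
Final: (row=0, col=4), facing West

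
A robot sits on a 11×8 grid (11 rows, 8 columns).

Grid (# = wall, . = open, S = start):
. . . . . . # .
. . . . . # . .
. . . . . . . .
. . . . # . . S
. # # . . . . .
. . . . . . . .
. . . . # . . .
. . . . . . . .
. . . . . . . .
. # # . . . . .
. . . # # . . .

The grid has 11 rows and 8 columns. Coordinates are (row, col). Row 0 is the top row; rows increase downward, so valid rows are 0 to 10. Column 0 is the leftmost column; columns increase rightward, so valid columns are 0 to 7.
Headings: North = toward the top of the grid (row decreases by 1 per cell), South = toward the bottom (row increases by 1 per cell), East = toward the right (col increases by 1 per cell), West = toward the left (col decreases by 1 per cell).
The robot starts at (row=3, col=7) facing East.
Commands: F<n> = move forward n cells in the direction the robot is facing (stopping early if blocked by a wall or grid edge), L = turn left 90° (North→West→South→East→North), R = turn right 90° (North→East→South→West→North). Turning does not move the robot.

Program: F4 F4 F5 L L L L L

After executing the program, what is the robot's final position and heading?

Start: (row=3, col=7), facing East
  F4: move forward 0/4 (blocked), now at (row=3, col=7)
  F4: move forward 0/4 (blocked), now at (row=3, col=7)
  F5: move forward 0/5 (blocked), now at (row=3, col=7)
  L: turn left, now facing North
  L: turn left, now facing West
  L: turn left, now facing South
  L: turn left, now facing East
  L: turn left, now facing North
Final: (row=3, col=7), facing North

Answer: Final position: (row=3, col=7), facing North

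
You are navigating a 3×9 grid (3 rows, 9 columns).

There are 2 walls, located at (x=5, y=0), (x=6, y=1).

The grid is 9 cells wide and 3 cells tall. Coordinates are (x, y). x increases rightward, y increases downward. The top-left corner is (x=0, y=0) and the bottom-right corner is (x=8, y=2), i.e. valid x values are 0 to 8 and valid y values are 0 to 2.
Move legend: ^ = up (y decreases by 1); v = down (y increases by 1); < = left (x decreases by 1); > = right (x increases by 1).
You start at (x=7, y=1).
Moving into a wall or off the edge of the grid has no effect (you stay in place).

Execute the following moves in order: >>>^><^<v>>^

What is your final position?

Answer: Final position: (x=8, y=0)

Derivation:
Start: (x=7, y=1)
  > (right): (x=7, y=1) -> (x=8, y=1)
  > (right): blocked, stay at (x=8, y=1)
  > (right): blocked, stay at (x=8, y=1)
  ^ (up): (x=8, y=1) -> (x=8, y=0)
  > (right): blocked, stay at (x=8, y=0)
  < (left): (x=8, y=0) -> (x=7, y=0)
  ^ (up): blocked, stay at (x=7, y=0)
  < (left): (x=7, y=0) -> (x=6, y=0)
  v (down): blocked, stay at (x=6, y=0)
  > (right): (x=6, y=0) -> (x=7, y=0)
  > (right): (x=7, y=0) -> (x=8, y=0)
  ^ (up): blocked, stay at (x=8, y=0)
Final: (x=8, y=0)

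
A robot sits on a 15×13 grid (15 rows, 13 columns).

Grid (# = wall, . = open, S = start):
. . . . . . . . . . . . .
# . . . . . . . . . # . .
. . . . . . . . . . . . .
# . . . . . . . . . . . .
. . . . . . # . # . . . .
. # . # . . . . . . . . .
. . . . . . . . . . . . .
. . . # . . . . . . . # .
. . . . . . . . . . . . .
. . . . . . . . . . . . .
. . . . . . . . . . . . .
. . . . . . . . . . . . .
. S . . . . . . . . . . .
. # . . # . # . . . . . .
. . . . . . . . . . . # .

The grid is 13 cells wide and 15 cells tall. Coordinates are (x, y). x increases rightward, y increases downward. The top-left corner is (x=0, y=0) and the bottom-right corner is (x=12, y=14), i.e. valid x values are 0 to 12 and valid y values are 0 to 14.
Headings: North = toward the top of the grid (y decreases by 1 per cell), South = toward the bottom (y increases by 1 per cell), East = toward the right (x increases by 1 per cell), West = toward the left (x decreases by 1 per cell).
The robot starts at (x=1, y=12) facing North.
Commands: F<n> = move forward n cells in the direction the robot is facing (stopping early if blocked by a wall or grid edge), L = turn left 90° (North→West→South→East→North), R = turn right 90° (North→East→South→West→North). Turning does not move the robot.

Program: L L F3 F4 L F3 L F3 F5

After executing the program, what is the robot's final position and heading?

Start: (x=1, y=12), facing North
  L: turn left, now facing West
  L: turn left, now facing South
  F3: move forward 0/3 (blocked), now at (x=1, y=12)
  F4: move forward 0/4 (blocked), now at (x=1, y=12)
  L: turn left, now facing East
  F3: move forward 3, now at (x=4, y=12)
  L: turn left, now facing North
  F3: move forward 3, now at (x=4, y=9)
  F5: move forward 5, now at (x=4, y=4)
Final: (x=4, y=4), facing North

Answer: Final position: (x=4, y=4), facing North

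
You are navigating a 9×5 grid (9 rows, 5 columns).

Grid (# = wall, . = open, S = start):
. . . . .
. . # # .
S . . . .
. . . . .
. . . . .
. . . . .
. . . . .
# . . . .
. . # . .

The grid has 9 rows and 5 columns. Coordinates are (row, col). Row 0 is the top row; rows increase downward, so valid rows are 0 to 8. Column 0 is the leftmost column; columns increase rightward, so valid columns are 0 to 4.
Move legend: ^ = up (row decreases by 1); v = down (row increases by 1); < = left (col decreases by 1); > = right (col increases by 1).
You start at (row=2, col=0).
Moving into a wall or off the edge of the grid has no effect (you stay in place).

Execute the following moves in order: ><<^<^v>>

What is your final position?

Start: (row=2, col=0)
  > (right): (row=2, col=0) -> (row=2, col=1)
  < (left): (row=2, col=1) -> (row=2, col=0)
  < (left): blocked, stay at (row=2, col=0)
  ^ (up): (row=2, col=0) -> (row=1, col=0)
  < (left): blocked, stay at (row=1, col=0)
  ^ (up): (row=1, col=0) -> (row=0, col=0)
  v (down): (row=0, col=0) -> (row=1, col=0)
  > (right): (row=1, col=0) -> (row=1, col=1)
  > (right): blocked, stay at (row=1, col=1)
Final: (row=1, col=1)

Answer: Final position: (row=1, col=1)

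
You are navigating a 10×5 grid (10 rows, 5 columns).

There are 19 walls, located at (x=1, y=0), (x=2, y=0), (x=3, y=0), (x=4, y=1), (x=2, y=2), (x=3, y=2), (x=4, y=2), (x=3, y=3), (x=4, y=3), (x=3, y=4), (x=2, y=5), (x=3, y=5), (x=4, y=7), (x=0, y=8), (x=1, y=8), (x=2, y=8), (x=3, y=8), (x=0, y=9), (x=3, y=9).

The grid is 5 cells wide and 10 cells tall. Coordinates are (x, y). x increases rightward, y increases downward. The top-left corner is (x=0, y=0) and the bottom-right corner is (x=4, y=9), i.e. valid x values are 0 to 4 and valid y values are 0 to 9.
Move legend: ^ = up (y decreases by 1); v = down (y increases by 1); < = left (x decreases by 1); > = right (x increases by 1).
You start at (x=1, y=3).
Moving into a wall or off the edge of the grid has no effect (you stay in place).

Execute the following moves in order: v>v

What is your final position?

Answer: Final position: (x=2, y=4)

Derivation:
Start: (x=1, y=3)
  v (down): (x=1, y=3) -> (x=1, y=4)
  > (right): (x=1, y=4) -> (x=2, y=4)
  v (down): blocked, stay at (x=2, y=4)
Final: (x=2, y=4)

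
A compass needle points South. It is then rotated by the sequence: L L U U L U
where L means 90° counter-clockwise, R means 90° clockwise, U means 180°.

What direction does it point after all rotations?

Start: South
  L (left (90° counter-clockwise)) -> East
  L (left (90° counter-clockwise)) -> North
  U (U-turn (180°)) -> South
  U (U-turn (180°)) -> North
  L (left (90° counter-clockwise)) -> West
  U (U-turn (180°)) -> East
Final: East

Answer: Final heading: East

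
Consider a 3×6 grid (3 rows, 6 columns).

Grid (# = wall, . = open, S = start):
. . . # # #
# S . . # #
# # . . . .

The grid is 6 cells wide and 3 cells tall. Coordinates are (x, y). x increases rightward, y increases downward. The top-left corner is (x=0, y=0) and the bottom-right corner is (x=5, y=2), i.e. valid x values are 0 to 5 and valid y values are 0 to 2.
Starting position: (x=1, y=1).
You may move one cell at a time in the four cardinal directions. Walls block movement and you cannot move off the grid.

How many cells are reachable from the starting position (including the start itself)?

Answer: Reachable cells: 10

Derivation:
BFS flood-fill from (x=1, y=1):
  Distance 0: (x=1, y=1)
  Distance 1: (x=1, y=0), (x=2, y=1)
  Distance 2: (x=0, y=0), (x=2, y=0), (x=3, y=1), (x=2, y=2)
  Distance 3: (x=3, y=2)
  Distance 4: (x=4, y=2)
  Distance 5: (x=5, y=2)
Total reachable: 10 (grid has 10 open cells total)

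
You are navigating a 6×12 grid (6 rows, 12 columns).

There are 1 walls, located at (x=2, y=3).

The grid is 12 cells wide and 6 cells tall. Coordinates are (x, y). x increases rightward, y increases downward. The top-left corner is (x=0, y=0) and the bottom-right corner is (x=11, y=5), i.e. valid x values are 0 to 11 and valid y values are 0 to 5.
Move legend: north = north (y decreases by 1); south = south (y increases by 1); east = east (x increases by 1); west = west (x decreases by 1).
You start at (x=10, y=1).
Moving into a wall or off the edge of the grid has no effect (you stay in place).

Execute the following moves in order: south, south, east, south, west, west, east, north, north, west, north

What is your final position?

Answer: Final position: (x=9, y=1)

Derivation:
Start: (x=10, y=1)
  south (south): (x=10, y=1) -> (x=10, y=2)
  south (south): (x=10, y=2) -> (x=10, y=3)
  east (east): (x=10, y=3) -> (x=11, y=3)
  south (south): (x=11, y=3) -> (x=11, y=4)
  west (west): (x=11, y=4) -> (x=10, y=4)
  west (west): (x=10, y=4) -> (x=9, y=4)
  east (east): (x=9, y=4) -> (x=10, y=4)
  north (north): (x=10, y=4) -> (x=10, y=3)
  north (north): (x=10, y=3) -> (x=10, y=2)
  west (west): (x=10, y=2) -> (x=9, y=2)
  north (north): (x=9, y=2) -> (x=9, y=1)
Final: (x=9, y=1)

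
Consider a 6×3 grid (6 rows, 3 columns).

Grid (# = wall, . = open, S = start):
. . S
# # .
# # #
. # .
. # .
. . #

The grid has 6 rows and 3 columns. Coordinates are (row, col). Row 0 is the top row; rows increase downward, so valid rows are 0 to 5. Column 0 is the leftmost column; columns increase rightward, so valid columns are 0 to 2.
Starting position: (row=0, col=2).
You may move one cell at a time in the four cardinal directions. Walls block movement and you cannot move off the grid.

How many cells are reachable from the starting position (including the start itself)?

Answer: Reachable cells: 4

Derivation:
BFS flood-fill from (row=0, col=2):
  Distance 0: (row=0, col=2)
  Distance 1: (row=0, col=1), (row=1, col=2)
  Distance 2: (row=0, col=0)
Total reachable: 4 (grid has 10 open cells total)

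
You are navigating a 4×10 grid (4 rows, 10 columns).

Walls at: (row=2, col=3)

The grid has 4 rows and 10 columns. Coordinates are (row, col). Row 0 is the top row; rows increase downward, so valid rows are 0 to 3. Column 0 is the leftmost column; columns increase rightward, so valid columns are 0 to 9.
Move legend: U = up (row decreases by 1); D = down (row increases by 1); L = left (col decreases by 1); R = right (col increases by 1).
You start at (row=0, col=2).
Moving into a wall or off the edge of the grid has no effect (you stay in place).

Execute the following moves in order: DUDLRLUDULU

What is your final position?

Answer: Final position: (row=0, col=0)

Derivation:
Start: (row=0, col=2)
  D (down): (row=0, col=2) -> (row=1, col=2)
  U (up): (row=1, col=2) -> (row=0, col=2)
  D (down): (row=0, col=2) -> (row=1, col=2)
  L (left): (row=1, col=2) -> (row=1, col=1)
  R (right): (row=1, col=1) -> (row=1, col=2)
  L (left): (row=1, col=2) -> (row=1, col=1)
  U (up): (row=1, col=1) -> (row=0, col=1)
  D (down): (row=0, col=1) -> (row=1, col=1)
  U (up): (row=1, col=1) -> (row=0, col=1)
  L (left): (row=0, col=1) -> (row=0, col=0)
  U (up): blocked, stay at (row=0, col=0)
Final: (row=0, col=0)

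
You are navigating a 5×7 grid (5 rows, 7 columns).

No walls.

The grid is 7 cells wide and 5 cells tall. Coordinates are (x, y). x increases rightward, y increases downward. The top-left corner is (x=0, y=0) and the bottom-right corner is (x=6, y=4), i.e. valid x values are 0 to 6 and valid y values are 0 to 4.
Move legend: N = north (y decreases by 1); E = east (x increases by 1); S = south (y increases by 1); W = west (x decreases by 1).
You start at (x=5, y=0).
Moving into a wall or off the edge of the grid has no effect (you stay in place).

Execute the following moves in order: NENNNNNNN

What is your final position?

Start: (x=5, y=0)
  N (north): blocked, stay at (x=5, y=0)
  E (east): (x=5, y=0) -> (x=6, y=0)
  [×7]N (north): blocked, stay at (x=6, y=0)
Final: (x=6, y=0)

Answer: Final position: (x=6, y=0)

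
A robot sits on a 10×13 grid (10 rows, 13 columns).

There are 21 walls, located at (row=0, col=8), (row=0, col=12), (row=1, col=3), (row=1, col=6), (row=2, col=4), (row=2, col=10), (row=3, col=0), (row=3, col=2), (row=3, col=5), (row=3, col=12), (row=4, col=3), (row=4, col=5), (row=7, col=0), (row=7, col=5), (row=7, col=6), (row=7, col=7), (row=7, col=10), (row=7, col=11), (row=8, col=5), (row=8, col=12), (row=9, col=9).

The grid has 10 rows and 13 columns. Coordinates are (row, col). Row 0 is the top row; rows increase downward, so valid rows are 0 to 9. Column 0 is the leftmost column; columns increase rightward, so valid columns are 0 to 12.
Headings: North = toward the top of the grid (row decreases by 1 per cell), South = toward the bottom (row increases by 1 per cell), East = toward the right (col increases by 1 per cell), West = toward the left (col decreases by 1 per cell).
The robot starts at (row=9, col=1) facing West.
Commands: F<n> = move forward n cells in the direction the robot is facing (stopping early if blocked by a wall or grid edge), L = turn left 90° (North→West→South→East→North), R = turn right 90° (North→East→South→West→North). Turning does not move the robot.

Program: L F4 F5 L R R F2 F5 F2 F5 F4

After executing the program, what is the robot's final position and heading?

Answer: Final position: (row=9, col=0), facing West

Derivation:
Start: (row=9, col=1), facing West
  L: turn left, now facing South
  F4: move forward 0/4 (blocked), now at (row=9, col=1)
  F5: move forward 0/5 (blocked), now at (row=9, col=1)
  L: turn left, now facing East
  R: turn right, now facing South
  R: turn right, now facing West
  F2: move forward 1/2 (blocked), now at (row=9, col=0)
  F5: move forward 0/5 (blocked), now at (row=9, col=0)
  F2: move forward 0/2 (blocked), now at (row=9, col=0)
  F5: move forward 0/5 (blocked), now at (row=9, col=0)
  F4: move forward 0/4 (blocked), now at (row=9, col=0)
Final: (row=9, col=0), facing West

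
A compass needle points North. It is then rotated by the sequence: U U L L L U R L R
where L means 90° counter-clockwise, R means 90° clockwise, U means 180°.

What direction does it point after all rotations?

Answer: Final heading: North

Derivation:
Start: North
  U (U-turn (180°)) -> South
  U (U-turn (180°)) -> North
  L (left (90° counter-clockwise)) -> West
  L (left (90° counter-clockwise)) -> South
  L (left (90° counter-clockwise)) -> East
  U (U-turn (180°)) -> West
  R (right (90° clockwise)) -> North
  L (left (90° counter-clockwise)) -> West
  R (right (90° clockwise)) -> North
Final: North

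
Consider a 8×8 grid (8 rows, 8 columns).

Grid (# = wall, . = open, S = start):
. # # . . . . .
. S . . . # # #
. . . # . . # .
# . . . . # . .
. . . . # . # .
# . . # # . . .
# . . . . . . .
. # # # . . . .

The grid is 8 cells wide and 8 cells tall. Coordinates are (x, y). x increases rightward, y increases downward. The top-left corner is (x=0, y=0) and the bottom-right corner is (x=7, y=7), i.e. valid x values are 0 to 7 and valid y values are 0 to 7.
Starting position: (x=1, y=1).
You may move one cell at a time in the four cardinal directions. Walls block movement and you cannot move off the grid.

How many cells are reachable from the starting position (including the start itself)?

BFS flood-fill from (x=1, y=1):
  Distance 0: (x=1, y=1)
  Distance 1: (x=0, y=1), (x=2, y=1), (x=1, y=2)
  Distance 2: (x=0, y=0), (x=3, y=1), (x=0, y=2), (x=2, y=2), (x=1, y=3)
  Distance 3: (x=3, y=0), (x=4, y=1), (x=2, y=3), (x=1, y=4)
  Distance 4: (x=4, y=0), (x=4, y=2), (x=3, y=3), (x=0, y=4), (x=2, y=4), (x=1, y=5)
  Distance 5: (x=5, y=0), (x=5, y=2), (x=4, y=3), (x=3, y=4), (x=2, y=5), (x=1, y=6)
  Distance 6: (x=6, y=0), (x=2, y=6)
  Distance 7: (x=7, y=0), (x=3, y=6)
  Distance 8: (x=4, y=6)
  Distance 9: (x=5, y=6), (x=4, y=7)
  Distance 10: (x=5, y=5), (x=6, y=6), (x=5, y=7)
  Distance 11: (x=5, y=4), (x=6, y=5), (x=7, y=6), (x=6, y=7)
  Distance 12: (x=7, y=5), (x=7, y=7)
  Distance 13: (x=7, y=4)
  Distance 14: (x=7, y=3)
  Distance 15: (x=7, y=2), (x=6, y=3)
Total reachable: 45 (grid has 46 open cells total)

Answer: Reachable cells: 45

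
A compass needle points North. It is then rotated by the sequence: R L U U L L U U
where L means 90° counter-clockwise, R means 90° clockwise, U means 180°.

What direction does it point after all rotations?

Start: North
  R (right (90° clockwise)) -> East
  L (left (90° counter-clockwise)) -> North
  U (U-turn (180°)) -> South
  U (U-turn (180°)) -> North
  L (left (90° counter-clockwise)) -> West
  L (left (90° counter-clockwise)) -> South
  U (U-turn (180°)) -> North
  U (U-turn (180°)) -> South
Final: South

Answer: Final heading: South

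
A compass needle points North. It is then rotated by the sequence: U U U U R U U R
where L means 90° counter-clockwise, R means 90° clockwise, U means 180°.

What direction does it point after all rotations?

Answer: Final heading: South

Derivation:
Start: North
  U (U-turn (180°)) -> South
  U (U-turn (180°)) -> North
  U (U-turn (180°)) -> South
  U (U-turn (180°)) -> North
  R (right (90° clockwise)) -> East
  U (U-turn (180°)) -> West
  U (U-turn (180°)) -> East
  R (right (90° clockwise)) -> South
Final: South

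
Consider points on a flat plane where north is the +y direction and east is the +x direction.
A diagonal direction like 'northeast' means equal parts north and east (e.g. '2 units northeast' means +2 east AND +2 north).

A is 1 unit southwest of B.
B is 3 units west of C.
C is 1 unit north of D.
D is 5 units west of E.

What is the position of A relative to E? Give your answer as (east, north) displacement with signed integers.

Answer: A is at (east=-9, north=0) relative to E.

Derivation:
Place E at the origin (east=0, north=0).
  D is 5 units west of E: delta (east=-5, north=+0); D at (east=-5, north=0).
  C is 1 unit north of D: delta (east=+0, north=+1); C at (east=-5, north=1).
  B is 3 units west of C: delta (east=-3, north=+0); B at (east=-8, north=1).
  A is 1 unit southwest of B: delta (east=-1, north=-1); A at (east=-9, north=0).
Therefore A relative to E: (east=-9, north=0).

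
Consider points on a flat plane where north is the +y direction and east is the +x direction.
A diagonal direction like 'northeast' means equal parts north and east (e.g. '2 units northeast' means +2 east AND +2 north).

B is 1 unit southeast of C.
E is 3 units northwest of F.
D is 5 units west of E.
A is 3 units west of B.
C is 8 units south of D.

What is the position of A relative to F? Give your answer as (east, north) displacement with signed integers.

Answer: A is at (east=-10, north=-6) relative to F.

Derivation:
Place F at the origin (east=0, north=0).
  E is 3 units northwest of F: delta (east=-3, north=+3); E at (east=-3, north=3).
  D is 5 units west of E: delta (east=-5, north=+0); D at (east=-8, north=3).
  C is 8 units south of D: delta (east=+0, north=-8); C at (east=-8, north=-5).
  B is 1 unit southeast of C: delta (east=+1, north=-1); B at (east=-7, north=-6).
  A is 3 units west of B: delta (east=-3, north=+0); A at (east=-10, north=-6).
Therefore A relative to F: (east=-10, north=-6).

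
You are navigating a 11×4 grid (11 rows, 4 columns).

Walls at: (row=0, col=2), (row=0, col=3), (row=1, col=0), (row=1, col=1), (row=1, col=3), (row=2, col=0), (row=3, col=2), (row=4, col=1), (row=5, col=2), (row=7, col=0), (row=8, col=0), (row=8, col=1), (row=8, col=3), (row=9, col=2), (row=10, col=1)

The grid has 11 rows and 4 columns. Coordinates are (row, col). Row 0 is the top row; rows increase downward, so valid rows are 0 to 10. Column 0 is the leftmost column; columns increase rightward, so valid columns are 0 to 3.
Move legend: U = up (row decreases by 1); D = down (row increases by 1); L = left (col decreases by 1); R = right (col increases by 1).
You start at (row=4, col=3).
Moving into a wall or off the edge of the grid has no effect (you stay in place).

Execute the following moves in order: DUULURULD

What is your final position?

Start: (row=4, col=3)
  D (down): (row=4, col=3) -> (row=5, col=3)
  U (up): (row=5, col=3) -> (row=4, col=3)
  U (up): (row=4, col=3) -> (row=3, col=3)
  L (left): blocked, stay at (row=3, col=3)
  U (up): (row=3, col=3) -> (row=2, col=3)
  R (right): blocked, stay at (row=2, col=3)
  U (up): blocked, stay at (row=2, col=3)
  L (left): (row=2, col=3) -> (row=2, col=2)
  D (down): blocked, stay at (row=2, col=2)
Final: (row=2, col=2)

Answer: Final position: (row=2, col=2)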